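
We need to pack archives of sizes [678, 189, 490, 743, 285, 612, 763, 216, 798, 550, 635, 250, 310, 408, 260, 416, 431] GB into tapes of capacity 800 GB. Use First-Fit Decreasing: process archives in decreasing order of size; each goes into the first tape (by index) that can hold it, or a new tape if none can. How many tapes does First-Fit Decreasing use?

Sorted descending: 798, 763, 743, 678, 635, 612, 550, 490, 431, 416, 408, 310, 285, 260, 250, 216, 189.
tape 1: place 798 GB, 2 GB left
tape 2: place 763 GB, 37 GB left
tape 3: place 743 GB, 57 GB left
tape 4: place 678 GB, 122 GB left
tape 5: place 635 GB, 165 GB left
tape 6: place 612 GB, 188 GB left
tape 7: place 550 GB, 250 GB left
tape 8: place 490 GB, 310 GB left
tape 9: place 431 GB, 369 GB left
tape 10: place 416 GB, 384 GB left
tape 11: place 408 GB, 392 GB left
tape 8: place 310 GB, 0 GB left
tape 9: place 285 GB, 84 GB left
tape 10: place 260 GB, 124 GB left
tape 7: place 250 GB, 0 GB left
tape 11: place 216 GB, 176 GB left
tape 12: place 189 GB, 611 GB left

12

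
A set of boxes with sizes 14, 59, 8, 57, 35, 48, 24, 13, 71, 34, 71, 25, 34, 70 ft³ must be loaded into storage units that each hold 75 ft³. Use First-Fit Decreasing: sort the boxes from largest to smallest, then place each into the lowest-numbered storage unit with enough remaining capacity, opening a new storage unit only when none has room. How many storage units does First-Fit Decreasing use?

Sorted descending: 71, 71, 70, 59, 57, 48, 35, 34, 34, 25, 24, 14, 13, 8.
71 ft³ → storage unit 1 (remaining 4 ft³)
71 ft³ → storage unit 2 (remaining 4 ft³)
70 ft³ → storage unit 3 (remaining 5 ft³)
59 ft³ → storage unit 4 (remaining 16 ft³)
57 ft³ → storage unit 5 (remaining 18 ft³)
48 ft³ → storage unit 6 (remaining 27 ft³)
35 ft³ → storage unit 7 (remaining 40 ft³)
34 ft³ → storage unit 7 (remaining 6 ft³)
34 ft³ → storage unit 8 (remaining 41 ft³)
25 ft³ → storage unit 6 (remaining 2 ft³)
24 ft³ → storage unit 8 (remaining 17 ft³)
14 ft³ → storage unit 4 (remaining 2 ft³)
13 ft³ → storage unit 5 (remaining 5 ft³)
8 ft³ → storage unit 8 (remaining 9 ft³)
Final storage units: [71] [71] [70] [59,14] [57,13] [48,25] [35,34] [34,24,8].

8 storage units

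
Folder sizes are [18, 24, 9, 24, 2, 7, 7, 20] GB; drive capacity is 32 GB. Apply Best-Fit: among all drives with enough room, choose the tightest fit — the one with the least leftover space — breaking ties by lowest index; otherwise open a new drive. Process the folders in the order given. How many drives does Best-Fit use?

18 GB → drive 1 (remaining 14 GB)
24 GB → drive 2 (remaining 8 GB)
9 GB → drive 1 (remaining 5 GB)
24 GB → drive 3 (remaining 8 GB)
2 GB → drive 1 (remaining 3 GB)
7 GB → drive 2 (remaining 1 GB)
7 GB → drive 3 (remaining 1 GB)
20 GB → drive 4 (remaining 12 GB)
Final drives: [18,9,2] [24,7] [24,7] [20].

4 drives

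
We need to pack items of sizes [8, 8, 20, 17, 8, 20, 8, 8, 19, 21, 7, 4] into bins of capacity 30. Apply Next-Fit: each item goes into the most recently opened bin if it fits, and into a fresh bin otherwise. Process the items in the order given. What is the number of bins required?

7 bins

8 → bin 1 (remaining 22)
8 → bin 1 (remaining 14)
20 → bin 2 (remaining 10)
17 → bin 3 (remaining 13)
8 → bin 3 (remaining 5)
20 → bin 4 (remaining 10)
8 → bin 4 (remaining 2)
8 → bin 5 (remaining 22)
19 → bin 5 (remaining 3)
21 → bin 6 (remaining 9)
7 → bin 6 (remaining 2)
4 → bin 7 (remaining 26)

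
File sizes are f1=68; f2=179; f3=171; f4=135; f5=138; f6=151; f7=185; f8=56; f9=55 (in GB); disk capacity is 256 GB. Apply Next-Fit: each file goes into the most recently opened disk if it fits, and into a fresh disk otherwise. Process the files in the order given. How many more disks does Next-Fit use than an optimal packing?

Next-Fit: [68,179] [171] [135] [138] [151] [185,56] [55] → 7 disks.
6 files exceed 128 GB (half the capacity), and no two of those can share a disk, so at least 6 disks are needed.
An optimal packing achieves that bound: [185,68] [179,56] [171,55] [151] [138] [135] → 6 disks.
Excess: 7 − 6 = 1.

1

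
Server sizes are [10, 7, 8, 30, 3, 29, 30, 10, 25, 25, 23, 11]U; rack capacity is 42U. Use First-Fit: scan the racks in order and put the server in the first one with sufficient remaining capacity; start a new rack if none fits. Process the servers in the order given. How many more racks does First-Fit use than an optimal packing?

First-Fit: [10,7,8,3,10] [30,11] [29] [30] [25] [25] [23] → 7 racks.
Total size 211U; any packing needs at least ⌈211/42⌉ = 6 racks.
An optimal packing achieves that bound: [30,11] [30,10] [29,10,3] [25,8,7] [25] [23] → 6 racks.
Excess: 7 − 6 = 1.

1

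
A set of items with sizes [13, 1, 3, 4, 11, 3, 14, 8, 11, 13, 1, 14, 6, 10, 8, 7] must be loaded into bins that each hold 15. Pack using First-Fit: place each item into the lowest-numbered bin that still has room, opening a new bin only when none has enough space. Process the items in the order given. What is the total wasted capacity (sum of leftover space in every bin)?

13 → bin 1 (remaining 2)
1 → bin 1 (remaining 1)
3 → bin 2 (remaining 12)
4 → bin 2 (remaining 8)
11 → bin 3 (remaining 4)
3 → bin 2 (remaining 5)
14 → bin 4 (remaining 1)
8 → bin 5 (remaining 7)
11 → bin 6 (remaining 4)
13 → bin 7 (remaining 2)
1 → bin 1 (remaining 0)
14 → bin 8 (remaining 1)
6 → bin 5 (remaining 1)
10 → bin 9 (remaining 5)
8 → bin 10 (remaining 7)
7 → bin 10 (remaining 0)
10 bins × 15 = 150; used 127; unused 23.

23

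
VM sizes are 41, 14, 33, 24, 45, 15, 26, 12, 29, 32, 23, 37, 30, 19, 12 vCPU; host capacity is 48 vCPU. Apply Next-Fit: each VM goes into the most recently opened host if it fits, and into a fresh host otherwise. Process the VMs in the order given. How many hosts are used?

11

Put 41 vCPU in host 1; 7 vCPU remain.
Put 14 vCPU in host 2; 34 vCPU remain.
Put 33 vCPU in host 2; 1 vCPU remain.
Put 24 vCPU in host 3; 24 vCPU remain.
Put 45 vCPU in host 4; 3 vCPU remain.
Put 15 vCPU in host 5; 33 vCPU remain.
Put 26 vCPU in host 5; 7 vCPU remain.
Put 12 vCPU in host 6; 36 vCPU remain.
Put 29 vCPU in host 6; 7 vCPU remain.
Put 32 vCPU in host 7; 16 vCPU remain.
Put 23 vCPU in host 8; 25 vCPU remain.
Put 37 vCPU in host 9; 11 vCPU remain.
Put 30 vCPU in host 10; 18 vCPU remain.
Put 19 vCPU in host 11; 29 vCPU remain.
Put 12 vCPU in host 11; 17 vCPU remain.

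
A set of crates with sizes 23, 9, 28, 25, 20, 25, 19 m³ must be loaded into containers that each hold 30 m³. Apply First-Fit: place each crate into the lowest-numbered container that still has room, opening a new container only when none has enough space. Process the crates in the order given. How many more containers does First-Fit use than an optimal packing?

First-Fit: [23] [9,20] [28] [25] [25] [19] → 6 containers.
6 crates exceed 15 m³ (half the capacity), and no two of those can share a container, so at least 6 containers are needed.
So 6 is already optimal.

0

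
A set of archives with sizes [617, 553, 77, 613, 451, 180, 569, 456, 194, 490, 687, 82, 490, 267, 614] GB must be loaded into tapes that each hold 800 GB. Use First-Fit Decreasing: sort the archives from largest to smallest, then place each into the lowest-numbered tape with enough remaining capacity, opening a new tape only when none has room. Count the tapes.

Sorted descending: 687, 617, 614, 613, 569, 553, 490, 490, 456, 451, 267, 194, 180, 82, 77.
687 GB → tape 1 (remaining 113 GB)
617 GB → tape 2 (remaining 183 GB)
614 GB → tape 3 (remaining 186 GB)
613 GB → tape 4 (remaining 187 GB)
569 GB → tape 5 (remaining 231 GB)
553 GB → tape 6 (remaining 247 GB)
490 GB → tape 7 (remaining 310 GB)
490 GB → tape 8 (remaining 310 GB)
456 GB → tape 9 (remaining 344 GB)
451 GB → tape 10 (remaining 349 GB)
267 GB → tape 7 (remaining 43 GB)
194 GB → tape 5 (remaining 37 GB)
180 GB → tape 2 (remaining 3 GB)
82 GB → tape 1 (remaining 31 GB)
77 GB → tape 3 (remaining 109 GB)
Final tapes: [687,82] [617,180] [614,77] [613] [569,194] [553] [490,267] [490] [456] [451].

10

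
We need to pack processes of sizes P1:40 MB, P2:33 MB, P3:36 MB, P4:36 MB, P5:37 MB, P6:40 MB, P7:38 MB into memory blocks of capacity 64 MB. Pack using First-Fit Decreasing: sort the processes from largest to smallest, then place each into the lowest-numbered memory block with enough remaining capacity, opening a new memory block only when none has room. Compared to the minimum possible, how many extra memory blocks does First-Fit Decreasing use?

First-Fit Decreasing: [40] [40] [38] [37] [36] [36] [33] → 7 memory blocks.
7 processes exceed 32 MB (half the capacity), and no two of those can share a memory block, so at least 7 memory blocks are needed.
So 7 is already optimal.

0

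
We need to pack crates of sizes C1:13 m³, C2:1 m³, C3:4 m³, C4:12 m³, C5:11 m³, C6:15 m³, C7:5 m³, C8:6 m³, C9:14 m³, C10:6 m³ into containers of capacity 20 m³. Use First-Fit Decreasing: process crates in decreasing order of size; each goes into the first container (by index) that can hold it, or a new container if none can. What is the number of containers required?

5

Sorted descending: 15, 14, 13, 12, 11, 6, 6, 5, 4, 1.
container 1: place 15 m³, 5 m³ left
container 2: place 14 m³, 6 m³ left
container 3: place 13 m³, 7 m³ left
container 4: place 12 m³, 8 m³ left
container 5: place 11 m³, 9 m³ left
container 2: place 6 m³, 0 m³ left
container 3: place 6 m³, 1 m³ left
container 1: place 5 m³, 0 m³ left
container 4: place 4 m³, 4 m³ left
container 3: place 1 m³, 0 m³ left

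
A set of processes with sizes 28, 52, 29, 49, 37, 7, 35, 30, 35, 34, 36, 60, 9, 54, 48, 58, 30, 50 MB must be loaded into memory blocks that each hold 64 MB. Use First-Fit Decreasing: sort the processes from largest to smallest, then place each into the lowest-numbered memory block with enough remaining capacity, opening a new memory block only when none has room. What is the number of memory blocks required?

13

Sorted descending: 60, 58, 54, 52, 50, 49, 48, 37, 36, 35, 35, 34, 30, 30, 29, 28, 9, 7.
Put 60 MB in memory block 1; 4 MB remain.
Put 58 MB in memory block 2; 6 MB remain.
Put 54 MB in memory block 3; 10 MB remain.
Put 52 MB in memory block 4; 12 MB remain.
Put 50 MB in memory block 5; 14 MB remain.
Put 49 MB in memory block 6; 15 MB remain.
Put 48 MB in memory block 7; 16 MB remain.
Put 37 MB in memory block 8; 27 MB remain.
Put 36 MB in memory block 9; 28 MB remain.
Put 35 MB in memory block 10; 29 MB remain.
Put 35 MB in memory block 11; 29 MB remain.
Put 34 MB in memory block 12; 30 MB remain.
Put 30 MB in memory block 12; 0 MB remain.
Put 30 MB in memory block 13; 34 MB remain.
Put 29 MB in memory block 10; 0 MB remain.
Put 28 MB in memory block 9; 0 MB remain.
Put 9 MB in memory block 3; 1 MB remain.
Put 7 MB in memory block 4; 5 MB remain.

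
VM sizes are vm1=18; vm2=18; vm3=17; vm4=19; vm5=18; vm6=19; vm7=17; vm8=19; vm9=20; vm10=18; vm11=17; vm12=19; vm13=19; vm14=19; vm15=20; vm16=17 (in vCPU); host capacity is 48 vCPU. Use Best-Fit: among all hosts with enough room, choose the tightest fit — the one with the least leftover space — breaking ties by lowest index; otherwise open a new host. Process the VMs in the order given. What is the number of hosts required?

8

Put vm1 (18 vCPU) in host 1; 30 vCPU remain.
Put vm2 (18 vCPU) in host 1; 12 vCPU remain.
Put vm3 (17 vCPU) in host 2; 31 vCPU remain.
Put vm4 (19 vCPU) in host 2; 12 vCPU remain.
Put vm5 (18 vCPU) in host 3; 30 vCPU remain.
Put vm6 (19 vCPU) in host 3; 11 vCPU remain.
Put vm7 (17 vCPU) in host 4; 31 vCPU remain.
Put vm8 (19 vCPU) in host 4; 12 vCPU remain.
Put vm9 (20 vCPU) in host 5; 28 vCPU remain.
Put vm10 (18 vCPU) in host 5; 10 vCPU remain.
Put vm11 (17 vCPU) in host 6; 31 vCPU remain.
Put vm12 (19 vCPU) in host 6; 12 vCPU remain.
Put vm13 (19 vCPU) in host 7; 29 vCPU remain.
Put vm14 (19 vCPU) in host 7; 10 vCPU remain.
Put vm15 (20 vCPU) in host 8; 28 vCPU remain.
Put vm16 (17 vCPU) in host 8; 11 vCPU remain.
Final hosts: [18,18] [17,19] [18,19] [17,19] [20,18] [17,19] [19,19] [20,17].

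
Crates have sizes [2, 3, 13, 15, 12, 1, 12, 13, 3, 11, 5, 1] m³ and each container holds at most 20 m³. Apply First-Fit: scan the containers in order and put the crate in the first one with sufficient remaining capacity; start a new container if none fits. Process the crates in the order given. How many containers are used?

2 m³ → container 1 (remaining 18 m³)
3 m³ → container 1 (remaining 15 m³)
13 m³ → container 1 (remaining 2 m³)
15 m³ → container 2 (remaining 5 m³)
12 m³ → container 3 (remaining 8 m³)
1 m³ → container 1 (remaining 1 m³)
12 m³ → container 4 (remaining 8 m³)
13 m³ → container 5 (remaining 7 m³)
3 m³ → container 2 (remaining 2 m³)
11 m³ → container 6 (remaining 9 m³)
5 m³ → container 3 (remaining 3 m³)
1 m³ → container 1 (remaining 0 m³)
Final containers: [2,3,13,1,1] [15,3] [12,5] [12] [13] [11].

6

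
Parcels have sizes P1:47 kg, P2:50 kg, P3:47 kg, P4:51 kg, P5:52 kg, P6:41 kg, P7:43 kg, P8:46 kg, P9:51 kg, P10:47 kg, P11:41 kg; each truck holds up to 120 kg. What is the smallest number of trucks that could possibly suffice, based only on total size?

5 trucks

Total size = 47 + 50 + 47 + 51 + 52 + 41 + 43 + 46 + 51 + 47 + 41 = 516 kg.
⌈516 / 120⌉ = 5.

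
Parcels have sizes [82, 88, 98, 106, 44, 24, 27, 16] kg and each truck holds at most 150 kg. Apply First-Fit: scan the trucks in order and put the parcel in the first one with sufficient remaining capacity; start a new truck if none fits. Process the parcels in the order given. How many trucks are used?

truck 1: place 82 kg, 68 kg left
truck 2: place 88 kg, 62 kg left
truck 3: place 98 kg, 52 kg left
truck 4: place 106 kg, 44 kg left
truck 1: place 44 kg, 24 kg left
truck 1: place 24 kg, 0 kg left
truck 2: place 27 kg, 35 kg left
truck 2: place 16 kg, 19 kg left

4 trucks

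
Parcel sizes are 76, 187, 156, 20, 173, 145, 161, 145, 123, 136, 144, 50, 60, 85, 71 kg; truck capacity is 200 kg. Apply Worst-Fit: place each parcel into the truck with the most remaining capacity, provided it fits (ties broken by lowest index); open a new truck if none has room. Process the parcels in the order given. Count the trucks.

truck 1: place 76 kg, 124 kg left
truck 2: place 187 kg, 13 kg left
truck 3: place 156 kg, 44 kg left
truck 1: place 20 kg, 104 kg left
truck 4: place 173 kg, 27 kg left
truck 5: place 145 kg, 55 kg left
truck 6: place 161 kg, 39 kg left
truck 7: place 145 kg, 55 kg left
truck 8: place 123 kg, 77 kg left
truck 9: place 136 kg, 64 kg left
truck 10: place 144 kg, 56 kg left
truck 1: place 50 kg, 54 kg left
truck 8: place 60 kg, 17 kg left
truck 11: place 85 kg, 115 kg left
truck 11: place 71 kg, 44 kg left

11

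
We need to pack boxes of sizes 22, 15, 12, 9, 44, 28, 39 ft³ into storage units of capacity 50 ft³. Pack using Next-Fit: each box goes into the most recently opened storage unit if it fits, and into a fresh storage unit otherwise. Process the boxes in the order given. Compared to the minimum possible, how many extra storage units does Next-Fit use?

Next-Fit: [22,15,12] [9] [44] [28] [39] → 5 storage units.
Total size 169 ft³; any packing needs at least ⌈169/50⌉ = 4 storage units.
An optimal packing achieves that bound: [44] [39,9] [28,22] [15,12] → 4 storage units.
Excess: 5 − 4 = 1.

1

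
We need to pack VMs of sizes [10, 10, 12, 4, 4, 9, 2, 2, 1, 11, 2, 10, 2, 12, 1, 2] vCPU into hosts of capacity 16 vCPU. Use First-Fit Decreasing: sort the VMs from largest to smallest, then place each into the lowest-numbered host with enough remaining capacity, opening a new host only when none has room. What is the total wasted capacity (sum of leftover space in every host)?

Sorted descending: 12, 12, 11, 10, 10, 10, 9, 4, 4, 2, 2, 2, 2, 2, 1, 1.
Put 12 vCPU in host 1; 4 vCPU remain.
Put 12 vCPU in host 2; 4 vCPU remain.
Put 11 vCPU in host 3; 5 vCPU remain.
Put 10 vCPU in host 4; 6 vCPU remain.
Put 10 vCPU in host 5; 6 vCPU remain.
Put 10 vCPU in host 6; 6 vCPU remain.
Put 9 vCPU in host 7; 7 vCPU remain.
Put 4 vCPU in host 1; 0 vCPU remain.
Put 4 vCPU in host 2; 0 vCPU remain.
Put 2 vCPU in host 3; 3 vCPU remain.
Put 2 vCPU in host 3; 1 vCPU remain.
Put 2 vCPU in host 4; 4 vCPU remain.
Put 2 vCPU in host 4; 2 vCPU remain.
Put 2 vCPU in host 4; 0 vCPU remain.
Put 1 vCPU in host 3; 0 vCPU remain.
Put 1 vCPU in host 5; 5 vCPU remain.
7 hosts × 16 vCPU = 112 vCPU; used 94 vCPU; unused 18 vCPU.

18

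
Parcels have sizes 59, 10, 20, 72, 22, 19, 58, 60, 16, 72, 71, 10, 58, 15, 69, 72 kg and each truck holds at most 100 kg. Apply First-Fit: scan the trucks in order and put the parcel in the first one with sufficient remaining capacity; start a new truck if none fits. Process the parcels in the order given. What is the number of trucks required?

59 kg → truck 1 (remaining 41 kg)
10 kg → truck 1 (remaining 31 kg)
20 kg → truck 1 (remaining 11 kg)
72 kg → truck 2 (remaining 28 kg)
22 kg → truck 2 (remaining 6 kg)
19 kg → truck 3 (remaining 81 kg)
58 kg → truck 3 (remaining 23 kg)
60 kg → truck 4 (remaining 40 kg)
16 kg → truck 3 (remaining 7 kg)
72 kg → truck 5 (remaining 28 kg)
71 kg → truck 6 (remaining 29 kg)
10 kg → truck 1 (remaining 1 kg)
58 kg → truck 7 (remaining 42 kg)
15 kg → truck 4 (remaining 25 kg)
69 kg → truck 8 (remaining 31 kg)
72 kg → truck 9 (remaining 28 kg)

9 trucks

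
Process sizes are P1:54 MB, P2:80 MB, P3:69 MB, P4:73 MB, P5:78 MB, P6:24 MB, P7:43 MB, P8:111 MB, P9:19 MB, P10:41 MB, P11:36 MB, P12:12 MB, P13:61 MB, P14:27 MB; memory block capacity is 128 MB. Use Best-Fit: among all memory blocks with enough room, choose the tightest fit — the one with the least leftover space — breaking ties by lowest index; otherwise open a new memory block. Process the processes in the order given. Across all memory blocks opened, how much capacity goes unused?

40

memory block 1: place P1 (54 MB), 74 MB left
memory block 2: place P2 (80 MB), 48 MB left
memory block 1: place P3 (69 MB), 5 MB left
memory block 3: place P4 (73 MB), 55 MB left
memory block 4: place P5 (78 MB), 50 MB left
memory block 2: place P6 (24 MB), 24 MB left
memory block 4: place P7 (43 MB), 7 MB left
memory block 5: place P8 (111 MB), 17 MB left
memory block 2: place P9 (19 MB), 5 MB left
memory block 3: place P10 (41 MB), 14 MB left
memory block 6: place P11 (36 MB), 92 MB left
memory block 3: place P12 (12 MB), 2 MB left
memory block 6: place P13 (61 MB), 31 MB left
memory block 6: place P14 (27 MB), 4 MB left
6 memory blocks × 128 MB = 768 MB; used 728 MB; unused 40 MB.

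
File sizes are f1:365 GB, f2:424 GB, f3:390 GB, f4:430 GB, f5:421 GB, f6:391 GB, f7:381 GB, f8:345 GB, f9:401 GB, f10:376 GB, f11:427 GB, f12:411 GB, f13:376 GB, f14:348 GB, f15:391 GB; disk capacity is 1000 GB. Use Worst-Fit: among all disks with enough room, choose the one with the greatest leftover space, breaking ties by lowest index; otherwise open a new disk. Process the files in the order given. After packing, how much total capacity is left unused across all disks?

Put f1 (365 GB) in disk 1; 635 GB remain.
Put f2 (424 GB) in disk 1; 211 GB remain.
Put f3 (390 GB) in disk 2; 610 GB remain.
Put f4 (430 GB) in disk 2; 180 GB remain.
Put f5 (421 GB) in disk 3; 579 GB remain.
Put f6 (391 GB) in disk 3; 188 GB remain.
Put f7 (381 GB) in disk 4; 619 GB remain.
Put f8 (345 GB) in disk 4; 274 GB remain.
Put f9 (401 GB) in disk 5; 599 GB remain.
Put f10 (376 GB) in disk 5; 223 GB remain.
Put f11 (427 GB) in disk 6; 573 GB remain.
Put f12 (411 GB) in disk 6; 162 GB remain.
Put f13 (376 GB) in disk 7; 624 GB remain.
Put f14 (348 GB) in disk 7; 276 GB remain.
Put f15 (391 GB) in disk 8; 609 GB remain.
8 disks × 1000 GB = 8000 GB; used 5877 GB; unused 2123 GB.

2123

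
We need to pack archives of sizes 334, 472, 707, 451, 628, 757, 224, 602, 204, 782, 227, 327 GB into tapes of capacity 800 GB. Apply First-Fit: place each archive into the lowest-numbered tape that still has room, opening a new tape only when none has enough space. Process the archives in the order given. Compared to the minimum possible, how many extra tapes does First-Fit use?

0

First-Fit: [334,451] [472,224] [707] [628] [757] [602] [204,227,327] [782] → 8 tapes.
Total size 5715 GB; any packing needs at least ⌈5715/800⌉ = 8 tapes.
So 8 is already optimal.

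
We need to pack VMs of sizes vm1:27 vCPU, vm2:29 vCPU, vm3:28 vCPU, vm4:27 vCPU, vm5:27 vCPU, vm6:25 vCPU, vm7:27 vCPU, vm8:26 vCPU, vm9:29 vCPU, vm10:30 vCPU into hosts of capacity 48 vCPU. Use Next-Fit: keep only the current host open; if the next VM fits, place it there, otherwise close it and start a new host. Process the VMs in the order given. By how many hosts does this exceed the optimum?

Next-Fit: [27] [29] [28] [27] [27] [25] [27] [26] [29] [30] → 10 hosts.
10 VMs exceed 24 vCPU (half the capacity), and no two of those can share a host, so at least 10 hosts are needed.
So 10 is already optimal.

0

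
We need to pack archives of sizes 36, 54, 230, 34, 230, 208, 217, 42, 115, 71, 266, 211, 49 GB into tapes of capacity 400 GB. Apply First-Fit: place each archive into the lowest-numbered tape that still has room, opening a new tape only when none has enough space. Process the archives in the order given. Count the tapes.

Put 36 GB in tape 1; 364 GB remain.
Put 54 GB in tape 1; 310 GB remain.
Put 230 GB in tape 1; 80 GB remain.
Put 34 GB in tape 1; 46 GB remain.
Put 230 GB in tape 2; 170 GB remain.
Put 208 GB in tape 3; 192 GB remain.
Put 217 GB in tape 4; 183 GB remain.
Put 42 GB in tape 1; 4 GB remain.
Put 115 GB in tape 2; 55 GB remain.
Put 71 GB in tape 3; 121 GB remain.
Put 266 GB in tape 5; 134 GB remain.
Put 211 GB in tape 6; 189 GB remain.
Put 49 GB in tape 2; 6 GB remain.

6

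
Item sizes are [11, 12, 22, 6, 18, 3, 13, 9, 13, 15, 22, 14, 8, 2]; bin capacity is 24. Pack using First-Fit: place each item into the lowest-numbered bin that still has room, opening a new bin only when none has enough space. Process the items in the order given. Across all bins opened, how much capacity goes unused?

24

Put 11 in bin 1; 13 remain.
Put 12 in bin 1; 1 remain.
Put 22 in bin 2; 2 remain.
Put 6 in bin 3; 18 remain.
Put 18 in bin 3; 0 remain.
Put 3 in bin 4; 21 remain.
Put 13 in bin 4; 8 remain.
Put 9 in bin 5; 15 remain.
Put 13 in bin 5; 2 remain.
Put 15 in bin 6; 9 remain.
Put 22 in bin 7; 2 remain.
Put 14 in bin 8; 10 remain.
Put 8 in bin 4; 0 remain.
Put 2 in bin 2; 0 remain.
8 bins × 24 = 192; used 168; unused 24.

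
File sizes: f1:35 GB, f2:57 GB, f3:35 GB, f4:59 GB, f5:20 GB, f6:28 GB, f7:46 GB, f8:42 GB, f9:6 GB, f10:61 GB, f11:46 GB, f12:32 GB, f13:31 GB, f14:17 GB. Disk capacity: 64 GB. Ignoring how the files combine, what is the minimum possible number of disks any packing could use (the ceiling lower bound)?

Total size = 35 + 57 + 35 + 59 + 20 + 28 + 46 + 42 + 6 + 61 + 46 + 32 + 31 + 17 = 515 GB.
⌈515 / 64⌉ = 9.

9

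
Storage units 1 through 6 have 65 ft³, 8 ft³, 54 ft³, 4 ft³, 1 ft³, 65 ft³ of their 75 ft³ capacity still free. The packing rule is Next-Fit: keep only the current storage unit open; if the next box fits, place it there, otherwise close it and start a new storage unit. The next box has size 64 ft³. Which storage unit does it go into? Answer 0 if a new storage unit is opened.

Next-Fit only looks at storage unit 6, which has 65 ft³ free.
64 ft³ fits there.

6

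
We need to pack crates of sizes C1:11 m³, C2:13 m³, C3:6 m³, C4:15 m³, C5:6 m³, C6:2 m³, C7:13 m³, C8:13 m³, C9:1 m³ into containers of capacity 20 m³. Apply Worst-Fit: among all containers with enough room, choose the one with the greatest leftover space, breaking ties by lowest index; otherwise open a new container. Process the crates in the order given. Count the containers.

5 containers

container 1: place C1 (11 m³), 9 m³ left
container 2: place C2 (13 m³), 7 m³ left
container 1: place C3 (6 m³), 3 m³ left
container 3: place C4 (15 m³), 5 m³ left
container 2: place C5 (6 m³), 1 m³ left
container 3: place C6 (2 m³), 3 m³ left
container 4: place C7 (13 m³), 7 m³ left
container 5: place C8 (13 m³), 7 m³ left
container 4: place C9 (1 m³), 6 m³ left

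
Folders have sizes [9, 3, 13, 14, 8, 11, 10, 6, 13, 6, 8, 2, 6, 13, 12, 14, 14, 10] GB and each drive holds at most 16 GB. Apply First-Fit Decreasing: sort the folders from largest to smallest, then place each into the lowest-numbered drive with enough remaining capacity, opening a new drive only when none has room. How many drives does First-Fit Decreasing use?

12

Sorted descending: 14, 14, 14, 13, 13, 13, 12, 11, 10, 10, 9, 8, 8, 6, 6, 6, 3, 2.
14 GB → drive 1 (remaining 2 GB)
14 GB → drive 2 (remaining 2 GB)
14 GB → drive 3 (remaining 2 GB)
13 GB → drive 4 (remaining 3 GB)
13 GB → drive 5 (remaining 3 GB)
13 GB → drive 6 (remaining 3 GB)
12 GB → drive 7 (remaining 4 GB)
11 GB → drive 8 (remaining 5 GB)
10 GB → drive 9 (remaining 6 GB)
10 GB → drive 10 (remaining 6 GB)
9 GB → drive 11 (remaining 7 GB)
8 GB → drive 12 (remaining 8 GB)
8 GB → drive 12 (remaining 0 GB)
6 GB → drive 9 (remaining 0 GB)
6 GB → drive 10 (remaining 0 GB)
6 GB → drive 11 (remaining 1 GB)
3 GB → drive 4 (remaining 0 GB)
2 GB → drive 1 (remaining 0 GB)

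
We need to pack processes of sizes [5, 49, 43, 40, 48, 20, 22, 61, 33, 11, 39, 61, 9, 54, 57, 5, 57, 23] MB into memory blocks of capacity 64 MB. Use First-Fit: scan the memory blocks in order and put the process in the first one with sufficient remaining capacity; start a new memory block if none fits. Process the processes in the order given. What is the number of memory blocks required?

Put 5 MB in memory block 1; 59 MB remain.
Put 49 MB in memory block 1; 10 MB remain.
Put 43 MB in memory block 2; 21 MB remain.
Put 40 MB in memory block 3; 24 MB remain.
Put 48 MB in memory block 4; 16 MB remain.
Put 20 MB in memory block 2; 1 MB remain.
Put 22 MB in memory block 3; 2 MB remain.
Put 61 MB in memory block 5; 3 MB remain.
Put 33 MB in memory block 6; 31 MB remain.
Put 11 MB in memory block 4; 5 MB remain.
Put 39 MB in memory block 7; 25 MB remain.
Put 61 MB in memory block 8; 3 MB remain.
Put 9 MB in memory block 1; 1 MB remain.
Put 54 MB in memory block 9; 10 MB remain.
Put 57 MB in memory block 10; 7 MB remain.
Put 5 MB in memory block 4; 0 MB remain.
Put 57 MB in memory block 11; 7 MB remain.
Put 23 MB in memory block 6; 8 MB remain.
Final memory blocks: [5,49,9] [43,20] [40,22] [48,11,5] [61] [33,23] [39] [61] [54] [57] [57].

11 memory blocks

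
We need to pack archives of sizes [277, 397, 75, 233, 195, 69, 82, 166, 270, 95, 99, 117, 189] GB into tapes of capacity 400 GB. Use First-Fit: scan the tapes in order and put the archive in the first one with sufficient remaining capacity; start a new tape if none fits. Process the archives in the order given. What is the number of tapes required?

Put 277 GB in tape 1; 123 GB remain.
Put 397 GB in tape 2; 3 GB remain.
Put 75 GB in tape 1; 48 GB remain.
Put 233 GB in tape 3; 167 GB remain.
Put 195 GB in tape 4; 205 GB remain.
Put 69 GB in tape 3; 98 GB remain.
Put 82 GB in tape 3; 16 GB remain.
Put 166 GB in tape 4; 39 GB remain.
Put 270 GB in tape 5; 130 GB remain.
Put 95 GB in tape 5; 35 GB remain.
Put 99 GB in tape 6; 301 GB remain.
Put 117 GB in tape 6; 184 GB remain.
Put 189 GB in tape 7; 211 GB remain.

7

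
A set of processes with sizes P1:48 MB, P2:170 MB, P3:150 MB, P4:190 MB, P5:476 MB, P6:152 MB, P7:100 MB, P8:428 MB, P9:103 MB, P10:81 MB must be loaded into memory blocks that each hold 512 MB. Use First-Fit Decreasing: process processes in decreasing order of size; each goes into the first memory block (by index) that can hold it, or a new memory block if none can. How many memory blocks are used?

4 memory blocks

Sorted descending: 476, 428, 190, 170, 152, 150, 103, 100, 81, 48.
Put 476 MB in memory block 1; 36 MB remain.
Put 428 MB in memory block 2; 84 MB remain.
Put 190 MB in memory block 3; 322 MB remain.
Put 170 MB in memory block 3; 152 MB remain.
Put 152 MB in memory block 3; 0 MB remain.
Put 150 MB in memory block 4; 362 MB remain.
Put 103 MB in memory block 4; 259 MB remain.
Put 100 MB in memory block 4; 159 MB remain.
Put 81 MB in memory block 2; 3 MB remain.
Put 48 MB in memory block 4; 111 MB remain.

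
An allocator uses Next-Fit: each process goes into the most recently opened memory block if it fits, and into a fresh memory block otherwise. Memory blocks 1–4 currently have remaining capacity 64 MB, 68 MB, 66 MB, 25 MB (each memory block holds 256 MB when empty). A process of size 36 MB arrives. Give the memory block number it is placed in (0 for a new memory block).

Next-Fit only looks at memory block 4, which has 25 MB free.
36 MB does not fit, so a new memory block is opened.

0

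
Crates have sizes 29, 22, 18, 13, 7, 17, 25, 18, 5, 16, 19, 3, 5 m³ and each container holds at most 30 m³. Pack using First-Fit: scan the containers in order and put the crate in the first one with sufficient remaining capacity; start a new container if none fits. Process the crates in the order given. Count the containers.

Put 29 m³ in container 1; 1 m³ remain.
Put 22 m³ in container 2; 8 m³ remain.
Put 18 m³ in container 3; 12 m³ remain.
Put 13 m³ in container 4; 17 m³ remain.
Put 7 m³ in container 2; 1 m³ remain.
Put 17 m³ in container 4; 0 m³ remain.
Put 25 m³ in container 5; 5 m³ remain.
Put 18 m³ in container 6; 12 m³ remain.
Put 5 m³ in container 3; 7 m³ remain.
Put 16 m³ in container 7; 14 m³ remain.
Put 19 m³ in container 8; 11 m³ remain.
Put 3 m³ in container 3; 4 m³ remain.
Put 5 m³ in container 5; 0 m³ remain.

8 containers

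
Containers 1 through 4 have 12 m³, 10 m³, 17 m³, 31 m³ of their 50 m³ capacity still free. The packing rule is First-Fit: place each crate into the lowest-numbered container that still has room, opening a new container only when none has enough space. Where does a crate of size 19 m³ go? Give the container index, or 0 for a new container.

Containers with room: container 4 (31 m³).
The first with room is container 4.

4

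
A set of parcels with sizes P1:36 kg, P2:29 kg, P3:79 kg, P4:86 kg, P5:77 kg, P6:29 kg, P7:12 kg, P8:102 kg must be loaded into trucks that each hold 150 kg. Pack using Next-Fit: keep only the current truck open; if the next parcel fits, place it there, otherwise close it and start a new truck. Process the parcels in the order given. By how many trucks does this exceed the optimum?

0

Next-Fit: [36,29,79] [86] [77,29,12] [102] → 4 trucks.
4 parcels exceed 75 kg (half the capacity), and no two of those can share a truck, so at least 4 trucks are needed.
So 4 is already optimal.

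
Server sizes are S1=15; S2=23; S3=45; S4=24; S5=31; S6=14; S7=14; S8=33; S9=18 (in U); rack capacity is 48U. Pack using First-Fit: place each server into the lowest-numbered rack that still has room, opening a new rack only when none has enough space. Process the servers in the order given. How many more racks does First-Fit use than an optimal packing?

1

First-Fit: [15,23] [45] [24,14] [31,14] [33] [18] → 6 racks.
Total size 217U; any packing needs at least ⌈217/48⌉ = 5 racks.
An optimal packing achieves that bound: [45] [33,15] [31,14] [24,23] [18,14] → 5 racks.
Excess: 6 − 5 = 1.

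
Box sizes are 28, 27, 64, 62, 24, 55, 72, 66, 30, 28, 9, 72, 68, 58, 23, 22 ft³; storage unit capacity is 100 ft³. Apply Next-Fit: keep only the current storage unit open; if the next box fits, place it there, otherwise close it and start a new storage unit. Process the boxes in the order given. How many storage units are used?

Put 28 ft³ in storage unit 1; 72 ft³ remain.
Put 27 ft³ in storage unit 1; 45 ft³ remain.
Put 64 ft³ in storage unit 2; 36 ft³ remain.
Put 62 ft³ in storage unit 3; 38 ft³ remain.
Put 24 ft³ in storage unit 3; 14 ft³ remain.
Put 55 ft³ in storage unit 4; 45 ft³ remain.
Put 72 ft³ in storage unit 5; 28 ft³ remain.
Put 66 ft³ in storage unit 6; 34 ft³ remain.
Put 30 ft³ in storage unit 6; 4 ft³ remain.
Put 28 ft³ in storage unit 7; 72 ft³ remain.
Put 9 ft³ in storage unit 7; 63 ft³ remain.
Put 72 ft³ in storage unit 8; 28 ft³ remain.
Put 68 ft³ in storage unit 9; 32 ft³ remain.
Put 58 ft³ in storage unit 10; 42 ft³ remain.
Put 23 ft³ in storage unit 10; 19 ft³ remain.
Put 22 ft³ in storage unit 11; 78 ft³ remain.
Final storage units: [28,27] [64] [62,24] [55] [72] [66,30] [28,9] [72] [68] [58,23] [22].

11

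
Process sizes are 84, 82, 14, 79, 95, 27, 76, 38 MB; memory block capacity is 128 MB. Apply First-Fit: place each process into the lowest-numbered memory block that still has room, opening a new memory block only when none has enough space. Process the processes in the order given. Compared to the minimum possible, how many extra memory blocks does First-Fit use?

First-Fit: [84,14,27] [82,38] [79] [95] [76] → 5 memory blocks.
5 processes exceed 64 MB (half the capacity), and no two of those can share a memory block, so at least 5 memory blocks are needed.
So 5 is already optimal.

0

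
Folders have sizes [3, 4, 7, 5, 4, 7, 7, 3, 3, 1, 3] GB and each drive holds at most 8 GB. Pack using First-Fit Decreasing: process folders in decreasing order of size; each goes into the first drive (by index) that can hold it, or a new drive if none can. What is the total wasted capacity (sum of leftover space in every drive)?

Sorted descending: 7, 7, 7, 5, 4, 4, 3, 3, 3, 3, 1.
Put 7 GB in drive 1; 1 GB remain.
Put 7 GB in drive 2; 1 GB remain.
Put 7 GB in drive 3; 1 GB remain.
Put 5 GB in drive 4; 3 GB remain.
Put 4 GB in drive 5; 4 GB remain.
Put 4 GB in drive 5; 0 GB remain.
Put 3 GB in drive 4; 0 GB remain.
Put 3 GB in drive 6; 5 GB remain.
Put 3 GB in drive 6; 2 GB remain.
Put 3 GB in drive 7; 5 GB remain.
Put 1 GB in drive 1; 0 GB remain.
7 drives × 8 GB = 56 GB; used 47 GB; unused 9 GB.

9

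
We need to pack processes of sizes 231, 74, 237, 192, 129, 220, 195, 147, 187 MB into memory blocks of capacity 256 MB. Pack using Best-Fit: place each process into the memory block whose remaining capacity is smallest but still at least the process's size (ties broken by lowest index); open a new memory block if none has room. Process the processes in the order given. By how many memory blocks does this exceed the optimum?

Best-Fit: [231] [74,129] [237] [192] [220] [195] [147] [187] → 8 memory blocks.
8 processes exceed 128 MB (half the capacity), and no two of those can share a memory block, so at least 8 memory blocks are needed.
So 8 is already optimal.

0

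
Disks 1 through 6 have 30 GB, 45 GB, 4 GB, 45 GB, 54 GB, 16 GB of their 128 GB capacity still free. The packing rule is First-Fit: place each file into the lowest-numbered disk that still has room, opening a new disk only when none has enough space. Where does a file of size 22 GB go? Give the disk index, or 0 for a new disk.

Disks with room: disk 1 (30 GB), disk 2 (45 GB), disk 4 (45 GB), disk 5 (54 GB).
The first with room is disk 1.

1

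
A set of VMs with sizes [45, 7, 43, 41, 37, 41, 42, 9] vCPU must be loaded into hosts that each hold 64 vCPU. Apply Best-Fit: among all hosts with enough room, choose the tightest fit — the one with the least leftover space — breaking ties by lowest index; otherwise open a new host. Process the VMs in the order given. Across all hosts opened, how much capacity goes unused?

Put 45 vCPU in host 1; 19 vCPU remain.
Put 7 vCPU in host 1; 12 vCPU remain.
Put 43 vCPU in host 2; 21 vCPU remain.
Put 41 vCPU in host 3; 23 vCPU remain.
Put 37 vCPU in host 4; 27 vCPU remain.
Put 41 vCPU in host 5; 23 vCPU remain.
Put 42 vCPU in host 6; 22 vCPU remain.
Put 9 vCPU in host 1; 3 vCPU remain.
6 hosts × 64 vCPU = 384 vCPU; used 265 vCPU; unused 119 vCPU.

119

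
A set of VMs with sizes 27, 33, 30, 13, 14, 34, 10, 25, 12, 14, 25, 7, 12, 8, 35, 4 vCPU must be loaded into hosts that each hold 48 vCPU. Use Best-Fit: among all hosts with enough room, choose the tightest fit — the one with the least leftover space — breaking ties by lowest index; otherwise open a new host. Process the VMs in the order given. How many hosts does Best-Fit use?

7 hosts

host 1: place 27 vCPU, 21 vCPU left
host 2: place 33 vCPU, 15 vCPU left
host 3: place 30 vCPU, 18 vCPU left
host 2: place 13 vCPU, 2 vCPU left
host 3: place 14 vCPU, 4 vCPU left
host 4: place 34 vCPU, 14 vCPU left
host 4: place 10 vCPU, 4 vCPU left
host 5: place 25 vCPU, 23 vCPU left
host 1: place 12 vCPU, 9 vCPU left
host 5: place 14 vCPU, 9 vCPU left
host 6: place 25 vCPU, 23 vCPU left
host 1: place 7 vCPU, 2 vCPU left
host 6: place 12 vCPU, 11 vCPU left
host 5: place 8 vCPU, 1 vCPU left
host 7: place 35 vCPU, 13 vCPU left
host 3: place 4 vCPU, 0 vCPU left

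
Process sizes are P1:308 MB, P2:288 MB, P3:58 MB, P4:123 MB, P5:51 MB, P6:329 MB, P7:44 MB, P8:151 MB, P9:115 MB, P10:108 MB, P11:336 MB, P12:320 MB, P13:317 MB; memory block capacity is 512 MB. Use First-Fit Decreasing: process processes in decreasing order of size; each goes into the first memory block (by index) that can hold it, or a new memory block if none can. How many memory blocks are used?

6

Sorted descending: 336, 329, 320, 317, 308, 288, 151, 123, 115, 108, 58, 51, 44.
336 MB → memory block 1 (remaining 176 MB)
329 MB → memory block 2 (remaining 183 MB)
320 MB → memory block 3 (remaining 192 MB)
317 MB → memory block 4 (remaining 195 MB)
308 MB → memory block 5 (remaining 204 MB)
288 MB → memory block 6 (remaining 224 MB)
151 MB → memory block 1 (remaining 25 MB)
123 MB → memory block 2 (remaining 60 MB)
115 MB → memory block 3 (remaining 77 MB)
108 MB → memory block 4 (remaining 87 MB)
58 MB → memory block 2 (remaining 2 MB)
51 MB → memory block 3 (remaining 26 MB)
44 MB → memory block 4 (remaining 43 MB)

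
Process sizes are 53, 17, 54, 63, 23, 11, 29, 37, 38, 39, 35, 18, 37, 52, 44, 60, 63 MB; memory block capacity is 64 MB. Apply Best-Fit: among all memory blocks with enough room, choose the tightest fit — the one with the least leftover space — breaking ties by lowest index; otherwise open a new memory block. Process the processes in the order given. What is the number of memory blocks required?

13

Put 53 MB in memory block 1; 11 MB remain.
Put 17 MB in memory block 2; 47 MB remain.
Put 54 MB in memory block 3; 10 MB remain.
Put 63 MB in memory block 4; 1 MB remain.
Put 23 MB in memory block 2; 24 MB remain.
Put 11 MB in memory block 1; 0 MB remain.
Put 29 MB in memory block 5; 35 MB remain.
Put 37 MB in memory block 6; 27 MB remain.
Put 38 MB in memory block 7; 26 MB remain.
Put 39 MB in memory block 8; 25 MB remain.
Put 35 MB in memory block 5; 0 MB remain.
Put 18 MB in memory block 2; 6 MB remain.
Put 37 MB in memory block 9; 27 MB remain.
Put 52 MB in memory block 10; 12 MB remain.
Put 44 MB in memory block 11; 20 MB remain.
Put 60 MB in memory block 12; 4 MB remain.
Put 63 MB in memory block 13; 1 MB remain.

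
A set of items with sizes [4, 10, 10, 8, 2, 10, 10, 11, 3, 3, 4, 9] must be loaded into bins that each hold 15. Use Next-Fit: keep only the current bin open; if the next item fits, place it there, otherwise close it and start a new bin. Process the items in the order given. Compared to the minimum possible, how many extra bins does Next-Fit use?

Next-Fit: [4,10] [10] [8,2] [10] [10] [11,3] [3,4] [9] → 8 bins.
7 items exceed 7.5 (half the capacity), and no two of those can share a bin, so at least 7 bins are needed.
An optimal packing achieves that bound: [11,4] [10,4] [10,3,2] [10,3] [10] [9] [8] → 7 bins.
Excess: 8 − 7 = 1.

1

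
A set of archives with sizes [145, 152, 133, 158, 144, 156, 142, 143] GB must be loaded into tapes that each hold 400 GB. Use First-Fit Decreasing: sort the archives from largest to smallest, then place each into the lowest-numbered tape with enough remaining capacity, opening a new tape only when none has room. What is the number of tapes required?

4

Sorted descending: 158, 156, 152, 145, 144, 143, 142, 133.
Put 158 GB in tape 1; 242 GB remain.
Put 156 GB in tape 1; 86 GB remain.
Put 152 GB in tape 2; 248 GB remain.
Put 145 GB in tape 2; 103 GB remain.
Put 144 GB in tape 3; 256 GB remain.
Put 143 GB in tape 3; 113 GB remain.
Put 142 GB in tape 4; 258 GB remain.
Put 133 GB in tape 4; 125 GB remain.
Final tapes: [158,156] [152,145] [144,143] [142,133].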